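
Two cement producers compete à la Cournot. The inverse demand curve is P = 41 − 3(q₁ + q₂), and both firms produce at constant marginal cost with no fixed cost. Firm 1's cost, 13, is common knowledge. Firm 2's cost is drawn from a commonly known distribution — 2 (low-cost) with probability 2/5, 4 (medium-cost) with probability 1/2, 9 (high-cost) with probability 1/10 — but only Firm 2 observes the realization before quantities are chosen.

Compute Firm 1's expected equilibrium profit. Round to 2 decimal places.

12.95

Type-c best response for Firm 2: q₂(c) = (41 − c)/6 − q₁/2.
Firm 1 maximizes expected profit; its first-order condition is 41 − 6q₁ − 3E[q₂] − 13 = 0.
Substituting E[q₂] and solving: E[c₂] = 3.7, so q₁ = (41 − 2·13 + 3.7)/9 = 2.07778.
E[P] = 41 − 3·(q₁ + E[q₂]) = 19.2333; Firm 1's expected profit = (E[P] − 13)·q₁ = (19.2333 − 13)·2.07778 = 12.9515.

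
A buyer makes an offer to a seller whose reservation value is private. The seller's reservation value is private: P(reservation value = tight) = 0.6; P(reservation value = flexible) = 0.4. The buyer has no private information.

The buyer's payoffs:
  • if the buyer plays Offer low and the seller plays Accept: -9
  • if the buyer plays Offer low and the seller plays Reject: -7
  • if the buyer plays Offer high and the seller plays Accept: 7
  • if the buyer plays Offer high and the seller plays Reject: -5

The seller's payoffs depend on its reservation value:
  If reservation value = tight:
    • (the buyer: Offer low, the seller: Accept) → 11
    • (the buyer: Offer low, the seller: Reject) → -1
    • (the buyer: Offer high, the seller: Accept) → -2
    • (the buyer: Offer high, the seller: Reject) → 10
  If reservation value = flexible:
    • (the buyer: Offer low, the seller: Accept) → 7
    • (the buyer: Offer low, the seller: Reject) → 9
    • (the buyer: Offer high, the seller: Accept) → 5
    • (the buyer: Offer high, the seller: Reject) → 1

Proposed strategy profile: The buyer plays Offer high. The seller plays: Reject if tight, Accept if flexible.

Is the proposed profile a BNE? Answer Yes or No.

Yes

A profile is a BNE iff every type of every player is best-responding given beliefs about the other side.
The buyer plays Offer high: E[Offer high] = 0.6·(-5) + 0.4·(7) = -0.2; E[Offer low] = -7.8. Best-responding. ✓
The seller (reservation value tight), facing Offer high: Accept gives -2, Reject gives 10. Proposed Reject is best. ✓
The seller (reservation value flexible), facing Offer high: Accept gives 5, Reject gives 1. Proposed Accept is best. ✓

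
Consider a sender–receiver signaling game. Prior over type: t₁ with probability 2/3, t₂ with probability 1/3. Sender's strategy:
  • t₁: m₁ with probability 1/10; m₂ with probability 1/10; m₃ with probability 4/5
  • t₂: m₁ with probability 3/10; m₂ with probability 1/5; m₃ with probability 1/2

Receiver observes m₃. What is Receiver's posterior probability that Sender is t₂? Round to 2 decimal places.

Apply Bayes' rule using the sender's strategy as the likelihood.
P(m₃) = (2/3)·(4/5) + (1/3)·(1/2) = 7/10
P(t₂ | m₃) = ((1/3)·(1/2)) / (7/10) = (1/6) / (7/10) = 5/21

0.24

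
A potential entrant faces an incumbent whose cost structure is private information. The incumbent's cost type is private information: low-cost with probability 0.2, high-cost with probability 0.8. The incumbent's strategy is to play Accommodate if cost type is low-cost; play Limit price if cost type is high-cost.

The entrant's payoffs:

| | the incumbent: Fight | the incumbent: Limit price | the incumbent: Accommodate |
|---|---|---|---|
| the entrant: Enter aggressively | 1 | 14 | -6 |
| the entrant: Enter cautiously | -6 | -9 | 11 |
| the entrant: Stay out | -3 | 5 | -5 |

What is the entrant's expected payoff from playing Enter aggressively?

10

E[Enter aggressively] = 0.2·(-6) + 0.8·14 = (-1.2) + 11.2 = 10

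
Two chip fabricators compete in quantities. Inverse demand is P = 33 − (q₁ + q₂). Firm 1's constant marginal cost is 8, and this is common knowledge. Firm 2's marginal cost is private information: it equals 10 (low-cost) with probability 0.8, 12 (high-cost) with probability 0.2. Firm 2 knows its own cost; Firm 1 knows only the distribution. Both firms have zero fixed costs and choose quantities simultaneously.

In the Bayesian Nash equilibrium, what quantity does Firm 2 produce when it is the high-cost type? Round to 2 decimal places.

5.93

Type-c best response for Firm 2: q₂(c) = (33 − c)/2 − q₁/2.
Firm 1 maximizes expected profit; its first-order condition is 33 − 2q₁ − E[q₂] − 8 = 0.
Substituting E[q₂] and solving: E[c₂] = 10.4, so q₁ = (33 − 2·8 + 10.4)/3 = 9.13333.
q₂(high-cost) = (33 − 12 − 9.13333)/2 = 5.93333.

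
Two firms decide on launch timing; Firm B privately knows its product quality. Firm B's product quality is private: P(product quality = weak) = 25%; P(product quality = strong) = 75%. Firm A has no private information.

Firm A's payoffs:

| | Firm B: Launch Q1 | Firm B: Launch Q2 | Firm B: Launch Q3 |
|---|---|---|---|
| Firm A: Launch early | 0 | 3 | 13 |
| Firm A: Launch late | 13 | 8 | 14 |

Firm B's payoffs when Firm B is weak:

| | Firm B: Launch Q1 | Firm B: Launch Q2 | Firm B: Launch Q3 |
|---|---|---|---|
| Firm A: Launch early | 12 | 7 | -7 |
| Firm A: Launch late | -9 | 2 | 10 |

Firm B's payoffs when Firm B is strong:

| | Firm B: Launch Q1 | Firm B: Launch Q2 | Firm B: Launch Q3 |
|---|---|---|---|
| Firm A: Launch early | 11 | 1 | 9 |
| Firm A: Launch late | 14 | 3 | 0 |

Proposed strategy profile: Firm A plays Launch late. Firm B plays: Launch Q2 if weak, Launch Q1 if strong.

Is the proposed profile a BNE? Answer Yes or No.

A profile is a BNE iff every type of every player is best-responding given beliefs about the other side.
Firm A plays Launch late: E[Launch late] = 0.25·(8) + 0.75·(13) = 11.75; E[Launch early] = 0.75. Best-responding. ✓
Firm B (product quality weak), facing Launch late: Launch Q1 gives -9, Launch Q2 gives 2, Launch Q3 gives 10. Proposed Launch Q2 is not best — profitable deviation exists. ✗
Firm B (product quality strong), facing Launch late: Launch Q1 gives 14, Launch Q2 gives 3, Launch Q3 gives 0. Proposed Launch Q1 is best. ✓

No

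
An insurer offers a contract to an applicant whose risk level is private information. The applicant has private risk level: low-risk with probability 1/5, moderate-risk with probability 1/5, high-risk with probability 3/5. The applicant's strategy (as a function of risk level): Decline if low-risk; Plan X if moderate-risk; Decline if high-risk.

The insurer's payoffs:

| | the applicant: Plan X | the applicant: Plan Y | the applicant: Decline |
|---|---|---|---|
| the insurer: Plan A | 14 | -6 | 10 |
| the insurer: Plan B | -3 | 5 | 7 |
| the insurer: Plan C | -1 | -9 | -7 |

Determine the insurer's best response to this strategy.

Plan A

Compute the insurer's expected payoff for each action, taking the expectation over the applicant's type.
E[Plan A] = 1/5·(10) + 1/5·(14) + 3/5·(10) = 54/5
E[Plan B] = 1/5·(7) + 1/5·(-3) + 3/5·(7) = 5
E[Plan C] = 1/5·(-7) + 1/5·(-1) + 3/5·(-7) = -29/5
Best response: Plan A (54/5 is the largest).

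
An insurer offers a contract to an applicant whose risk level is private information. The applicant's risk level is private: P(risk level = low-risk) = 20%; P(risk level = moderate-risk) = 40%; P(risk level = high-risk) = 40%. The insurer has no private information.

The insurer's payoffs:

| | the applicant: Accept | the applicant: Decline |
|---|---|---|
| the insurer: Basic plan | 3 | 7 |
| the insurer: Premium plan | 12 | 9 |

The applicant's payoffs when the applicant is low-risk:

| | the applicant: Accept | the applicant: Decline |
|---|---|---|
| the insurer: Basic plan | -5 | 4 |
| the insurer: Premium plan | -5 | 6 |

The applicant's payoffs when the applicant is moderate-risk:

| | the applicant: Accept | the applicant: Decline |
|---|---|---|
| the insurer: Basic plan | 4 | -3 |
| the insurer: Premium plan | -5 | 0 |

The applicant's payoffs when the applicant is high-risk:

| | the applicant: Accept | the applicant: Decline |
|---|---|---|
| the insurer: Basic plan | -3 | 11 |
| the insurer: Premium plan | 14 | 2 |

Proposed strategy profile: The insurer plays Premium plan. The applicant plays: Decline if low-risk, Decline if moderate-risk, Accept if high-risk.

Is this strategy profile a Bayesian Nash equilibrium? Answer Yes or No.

Yes

The insurer plays Premium plan: E[Premium plan] = 0.2·(9) + 0.4·(9) + 0.4·(12) = 10.2; E[Basic plan] = 5.4. Best-responding. ✓
The applicant (risk level low-risk), facing Premium plan: Accept gives -5, Decline gives 6. Proposed Decline is best. ✓
The applicant (risk level moderate-risk), facing Premium plan: Accept gives -5, Decline gives 0. Proposed Decline is best. ✓
The applicant (risk level high-risk), facing Premium plan: Accept gives 14, Decline gives 2. Proposed Accept is best. ✓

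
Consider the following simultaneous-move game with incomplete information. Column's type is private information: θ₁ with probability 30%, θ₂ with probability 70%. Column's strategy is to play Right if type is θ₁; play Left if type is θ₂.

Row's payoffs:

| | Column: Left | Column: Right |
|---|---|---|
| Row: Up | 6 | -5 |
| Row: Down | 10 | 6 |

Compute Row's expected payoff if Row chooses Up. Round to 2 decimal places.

Take the expectation over Column's type, weighting each type's action by its prior probability.
E[Up] = 0.3·(-5) + 0.7·6 = (-1.5) + 4.2 = 2.7

2.70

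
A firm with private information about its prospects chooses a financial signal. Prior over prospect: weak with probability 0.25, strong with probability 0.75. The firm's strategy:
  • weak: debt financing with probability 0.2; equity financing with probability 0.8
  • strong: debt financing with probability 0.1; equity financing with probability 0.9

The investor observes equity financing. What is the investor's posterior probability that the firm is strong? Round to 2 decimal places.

P(equity financing) = 0.25·0.8 + 0.75·0.9 = 0.875
P(strong | equity financing) = (0.75·0.9) / 0.875 = 0.675 / 0.875 = 0.771429

0.77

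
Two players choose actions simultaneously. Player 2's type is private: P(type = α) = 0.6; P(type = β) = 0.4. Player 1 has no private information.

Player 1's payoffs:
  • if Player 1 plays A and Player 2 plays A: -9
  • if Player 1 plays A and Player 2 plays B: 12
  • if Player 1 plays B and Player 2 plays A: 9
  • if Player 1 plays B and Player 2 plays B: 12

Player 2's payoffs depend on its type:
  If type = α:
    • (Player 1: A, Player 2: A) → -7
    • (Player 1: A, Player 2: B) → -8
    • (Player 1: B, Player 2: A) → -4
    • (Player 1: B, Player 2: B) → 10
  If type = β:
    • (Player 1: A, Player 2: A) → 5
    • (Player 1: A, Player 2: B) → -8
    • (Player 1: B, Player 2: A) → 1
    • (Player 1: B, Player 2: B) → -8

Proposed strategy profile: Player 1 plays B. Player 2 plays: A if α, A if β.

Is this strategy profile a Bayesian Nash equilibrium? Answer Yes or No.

Player 1 plays B: E[B] = 0.6·(9) + 0.4·(9) = 9; E[A] = -9. Best-responding. ✓
Player 2 (type α), facing B: A gives -4, B gives 10. Proposed A is not best — profitable deviation exists. ✗
Player 2 (type β), facing B: A gives 1, B gives -8. Proposed A is best. ✓

No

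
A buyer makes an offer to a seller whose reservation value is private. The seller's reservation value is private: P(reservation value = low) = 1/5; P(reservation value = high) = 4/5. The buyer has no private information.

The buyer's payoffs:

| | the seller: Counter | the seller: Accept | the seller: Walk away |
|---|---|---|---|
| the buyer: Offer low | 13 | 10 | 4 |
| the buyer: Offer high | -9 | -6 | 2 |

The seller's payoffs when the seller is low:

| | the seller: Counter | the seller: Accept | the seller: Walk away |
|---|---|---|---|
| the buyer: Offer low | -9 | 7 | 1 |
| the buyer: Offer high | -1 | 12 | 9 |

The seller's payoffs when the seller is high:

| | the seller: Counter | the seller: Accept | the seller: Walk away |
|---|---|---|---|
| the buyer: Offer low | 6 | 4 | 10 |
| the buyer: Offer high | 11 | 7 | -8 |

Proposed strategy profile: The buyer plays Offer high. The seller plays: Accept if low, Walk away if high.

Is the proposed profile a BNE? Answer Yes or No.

The buyer plays Offer high: E[Offer high] = 1/5·(-6) + 4/5·(2) = 2/5; E[Offer low] = 26/5. Not best-responding. ✗
The seller (reservation value low), facing Offer high: Counter gives -1, Accept gives 12, Walk away gives 9. Proposed Accept is best. ✓
The seller (reservation value high), facing Offer high: Counter gives 11, Accept gives 7, Walk away gives -8. Proposed Walk away is not best — profitable deviation exists. ✗

No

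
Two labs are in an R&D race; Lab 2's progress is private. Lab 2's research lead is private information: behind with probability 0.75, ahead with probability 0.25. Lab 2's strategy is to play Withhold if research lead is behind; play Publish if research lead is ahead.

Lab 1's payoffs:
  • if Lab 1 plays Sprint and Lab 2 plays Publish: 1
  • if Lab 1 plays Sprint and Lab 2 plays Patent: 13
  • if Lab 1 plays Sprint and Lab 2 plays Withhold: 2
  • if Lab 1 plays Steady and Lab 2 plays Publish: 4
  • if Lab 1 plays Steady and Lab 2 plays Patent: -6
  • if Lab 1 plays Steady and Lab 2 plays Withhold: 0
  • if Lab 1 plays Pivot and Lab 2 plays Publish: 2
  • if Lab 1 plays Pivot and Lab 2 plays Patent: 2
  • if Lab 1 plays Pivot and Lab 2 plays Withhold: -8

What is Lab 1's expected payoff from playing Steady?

Take the expectation over Lab 2's research lead, weighting each type's action by its prior probability.
E[Steady] = 0.75·0 + 0.25·4 = 0 + 1 = 1

1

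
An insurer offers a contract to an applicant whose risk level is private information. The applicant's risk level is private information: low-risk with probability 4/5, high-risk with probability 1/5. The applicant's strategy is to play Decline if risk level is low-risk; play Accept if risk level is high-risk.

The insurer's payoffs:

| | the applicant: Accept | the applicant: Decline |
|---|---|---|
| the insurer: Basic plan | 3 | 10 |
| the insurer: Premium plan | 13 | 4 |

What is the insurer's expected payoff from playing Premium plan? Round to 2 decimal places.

5.80

E[Premium plan] = 4/5·4 + 1/5·13 = 16/5 + 13/5 = 29/5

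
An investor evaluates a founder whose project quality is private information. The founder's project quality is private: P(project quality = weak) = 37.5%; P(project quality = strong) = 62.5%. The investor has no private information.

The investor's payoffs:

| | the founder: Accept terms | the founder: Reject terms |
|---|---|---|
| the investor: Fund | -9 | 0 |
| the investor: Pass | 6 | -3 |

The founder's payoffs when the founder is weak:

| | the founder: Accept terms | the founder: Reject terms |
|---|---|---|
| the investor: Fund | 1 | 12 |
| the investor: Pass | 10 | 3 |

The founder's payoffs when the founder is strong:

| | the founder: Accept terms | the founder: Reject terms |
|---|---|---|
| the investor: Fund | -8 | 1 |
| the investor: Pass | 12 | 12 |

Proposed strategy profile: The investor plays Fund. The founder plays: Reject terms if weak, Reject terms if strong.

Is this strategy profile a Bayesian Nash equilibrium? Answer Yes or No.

Yes

The investor plays Fund: E[Fund] = 0.375·(0) + 0.625·(0) = 0; E[Pass] = -3. Best-responding. ✓
The founder (project quality weak), facing Fund: Accept terms gives 1, Reject terms gives 12. Proposed Reject terms is best. ✓
The founder (project quality strong), facing Fund: Accept terms gives -8, Reject terms gives 1. Proposed Reject terms is best. ✓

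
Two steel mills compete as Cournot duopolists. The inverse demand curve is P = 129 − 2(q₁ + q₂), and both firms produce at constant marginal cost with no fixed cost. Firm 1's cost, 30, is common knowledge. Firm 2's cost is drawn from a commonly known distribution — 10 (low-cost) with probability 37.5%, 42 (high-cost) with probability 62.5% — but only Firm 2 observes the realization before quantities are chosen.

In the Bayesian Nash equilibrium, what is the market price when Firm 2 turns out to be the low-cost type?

Type-c best response for Firm 2: q₂(c) = (129 − c)/4 − q₁/2.
Firm 1 maximizes expected profit; its first-order condition is 129 − 4q₁ − 2E[q₂] − 30 = 0.
Substituting E[q₂] and solving: E[c₂] = 30, so q₁ = (129 − 2·30 + 30)/6 = 16.5.
q₂(low-cost) = 21.5, so P = 129 − 2·(16.5 + 21.5) = 53.

53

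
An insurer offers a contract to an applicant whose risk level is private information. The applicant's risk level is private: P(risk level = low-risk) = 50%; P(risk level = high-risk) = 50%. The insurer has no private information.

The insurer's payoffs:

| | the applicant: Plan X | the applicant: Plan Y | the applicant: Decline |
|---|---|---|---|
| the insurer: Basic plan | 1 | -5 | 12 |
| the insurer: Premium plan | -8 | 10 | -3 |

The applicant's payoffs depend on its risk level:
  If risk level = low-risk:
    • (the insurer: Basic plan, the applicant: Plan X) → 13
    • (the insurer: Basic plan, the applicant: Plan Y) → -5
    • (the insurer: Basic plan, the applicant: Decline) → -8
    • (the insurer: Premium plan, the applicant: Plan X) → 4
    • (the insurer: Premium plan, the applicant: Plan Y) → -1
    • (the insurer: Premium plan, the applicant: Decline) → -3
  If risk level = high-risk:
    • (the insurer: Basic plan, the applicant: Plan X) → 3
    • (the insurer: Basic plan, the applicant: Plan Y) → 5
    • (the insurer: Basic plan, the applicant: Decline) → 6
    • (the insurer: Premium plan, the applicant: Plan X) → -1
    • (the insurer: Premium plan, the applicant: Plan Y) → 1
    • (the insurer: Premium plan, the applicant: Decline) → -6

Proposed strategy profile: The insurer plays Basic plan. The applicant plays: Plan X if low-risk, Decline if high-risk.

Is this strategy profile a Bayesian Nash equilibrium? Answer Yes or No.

Yes

A profile is a BNE iff every type of every player is best-responding given beliefs about the other side.
The insurer plays Basic plan: E[Basic plan] = 0.5·(1) + 0.5·(12) = 6.5; E[Premium plan] = -5.5. Best-responding. ✓
The applicant (risk level low-risk), facing Basic plan: Plan X gives 13, Plan Y gives -5, Decline gives -8. Proposed Plan X is best. ✓
The applicant (risk level high-risk), facing Basic plan: Plan X gives 3, Plan Y gives 5, Decline gives 6. Proposed Decline is best. ✓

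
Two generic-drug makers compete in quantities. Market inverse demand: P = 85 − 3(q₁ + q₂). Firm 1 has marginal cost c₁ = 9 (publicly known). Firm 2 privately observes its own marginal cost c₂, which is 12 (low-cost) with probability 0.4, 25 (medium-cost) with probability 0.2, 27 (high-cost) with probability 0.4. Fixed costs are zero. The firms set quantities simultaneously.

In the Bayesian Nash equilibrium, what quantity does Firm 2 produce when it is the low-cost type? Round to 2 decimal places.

Type-c best response for Firm 2: q₂(c) = (85 − c)/6 − q₁/2.
Firm 1 maximizes expected profit; its first-order condition is 85 − 6q₁ − 3E[q₂] − 9 = 0.
Substituting E[q₂] and solving: E[c₂] = 20.6, so q₁ = (85 − 2·9 + 20.6)/9 = 9.73333.
q₂(low-cost) = (85 − 12 − 3·9.73333)/6 = 7.3.

7.30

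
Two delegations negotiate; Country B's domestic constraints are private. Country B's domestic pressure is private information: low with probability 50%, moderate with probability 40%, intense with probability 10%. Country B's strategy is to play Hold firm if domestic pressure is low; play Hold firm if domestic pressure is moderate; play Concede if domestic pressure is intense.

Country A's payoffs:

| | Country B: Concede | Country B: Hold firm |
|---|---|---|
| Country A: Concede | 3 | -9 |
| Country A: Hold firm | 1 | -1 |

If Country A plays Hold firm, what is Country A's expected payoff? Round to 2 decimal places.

-0.80

E[Hold firm] = 0.5·(-1) + 0.4·(-1) + 0.1·1 = (-0.5) + (-0.4) + 0.1 = -0.8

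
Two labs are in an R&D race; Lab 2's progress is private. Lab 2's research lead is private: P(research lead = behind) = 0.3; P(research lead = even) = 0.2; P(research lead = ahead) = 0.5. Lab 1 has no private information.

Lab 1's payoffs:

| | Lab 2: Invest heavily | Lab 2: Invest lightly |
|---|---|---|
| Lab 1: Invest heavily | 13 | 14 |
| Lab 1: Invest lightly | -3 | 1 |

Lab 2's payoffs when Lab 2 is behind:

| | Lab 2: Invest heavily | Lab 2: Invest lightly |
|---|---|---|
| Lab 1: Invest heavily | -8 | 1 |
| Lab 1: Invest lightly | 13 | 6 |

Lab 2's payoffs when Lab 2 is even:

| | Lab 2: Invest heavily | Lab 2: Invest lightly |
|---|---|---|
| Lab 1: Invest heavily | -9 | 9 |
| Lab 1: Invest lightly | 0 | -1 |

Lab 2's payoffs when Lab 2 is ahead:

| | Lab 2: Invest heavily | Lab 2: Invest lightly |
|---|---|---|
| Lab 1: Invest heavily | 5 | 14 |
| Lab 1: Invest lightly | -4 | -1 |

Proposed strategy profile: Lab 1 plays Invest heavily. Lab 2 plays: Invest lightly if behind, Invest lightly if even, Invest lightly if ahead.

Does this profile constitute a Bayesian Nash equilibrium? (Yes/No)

Lab 1 plays Invest heavily: E[Invest heavily] = 0.3·(14) + 0.2·(14) + 0.5·(14) = 14; E[Invest lightly] = 1. Best-responding. ✓
Lab 2 (research lead behind), facing Invest heavily: Invest heavily gives -8, Invest lightly gives 1. Proposed Invest lightly is best. ✓
Lab 2 (research lead even), facing Invest heavily: Invest heavily gives -9, Invest lightly gives 9. Proposed Invest lightly is best. ✓
Lab 2 (research lead ahead), facing Invest heavily: Invest heavily gives 5, Invest lightly gives 14. Proposed Invest lightly is best. ✓

Yes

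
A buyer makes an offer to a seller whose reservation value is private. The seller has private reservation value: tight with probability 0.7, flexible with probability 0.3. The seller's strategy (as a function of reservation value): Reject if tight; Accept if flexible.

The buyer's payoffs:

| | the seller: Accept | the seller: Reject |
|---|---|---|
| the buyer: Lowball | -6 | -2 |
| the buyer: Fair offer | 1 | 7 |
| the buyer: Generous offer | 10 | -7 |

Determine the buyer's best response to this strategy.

Fair offer

Compute the buyer's expected payoff for each action, taking the expectation over the seller's type.
E[Lowball] = 0.7·(-2) + 0.3·(-6) = -3.2
E[Fair offer] = 0.7·(7) + 0.3·(1) = 5.2
E[Generous offer] = 0.7·(-7) + 0.3·(10) = -1.9
Best response: Fair offer (5.2 is the largest).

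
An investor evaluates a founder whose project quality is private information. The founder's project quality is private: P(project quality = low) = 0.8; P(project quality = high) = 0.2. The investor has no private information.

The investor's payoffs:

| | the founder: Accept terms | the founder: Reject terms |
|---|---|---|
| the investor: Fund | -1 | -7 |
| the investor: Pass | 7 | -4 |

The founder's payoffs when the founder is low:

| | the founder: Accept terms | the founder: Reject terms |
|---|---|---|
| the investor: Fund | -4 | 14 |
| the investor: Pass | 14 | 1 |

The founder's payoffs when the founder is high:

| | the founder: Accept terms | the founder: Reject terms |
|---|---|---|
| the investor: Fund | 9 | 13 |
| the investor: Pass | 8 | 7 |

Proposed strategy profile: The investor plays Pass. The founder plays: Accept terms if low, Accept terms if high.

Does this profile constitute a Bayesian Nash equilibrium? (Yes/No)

The investor plays Pass: E[Pass] = 0.8·(7) + 0.2·(7) = 7; E[Fund] = -1. Best-responding. ✓
The founder (project quality low), facing Pass: Accept terms gives 14, Reject terms gives 1. Proposed Accept terms is best. ✓
The founder (project quality high), facing Pass: Accept terms gives 8, Reject terms gives 7. Proposed Accept terms is best. ✓

Yes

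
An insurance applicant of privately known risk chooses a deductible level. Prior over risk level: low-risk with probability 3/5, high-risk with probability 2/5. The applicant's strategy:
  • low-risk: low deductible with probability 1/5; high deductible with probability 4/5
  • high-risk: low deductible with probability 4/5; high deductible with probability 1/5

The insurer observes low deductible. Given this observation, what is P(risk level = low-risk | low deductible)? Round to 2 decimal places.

Apply Bayes' rule using the sender's strategy as the likelihood.
P(low deductible) = (3/5)·(1/5) + (2/5)·(4/5) = 11/25
P(low-risk | low deductible) = ((3/5)·(1/5)) / (11/25) = (3/25) / (11/25) = 3/11

0.27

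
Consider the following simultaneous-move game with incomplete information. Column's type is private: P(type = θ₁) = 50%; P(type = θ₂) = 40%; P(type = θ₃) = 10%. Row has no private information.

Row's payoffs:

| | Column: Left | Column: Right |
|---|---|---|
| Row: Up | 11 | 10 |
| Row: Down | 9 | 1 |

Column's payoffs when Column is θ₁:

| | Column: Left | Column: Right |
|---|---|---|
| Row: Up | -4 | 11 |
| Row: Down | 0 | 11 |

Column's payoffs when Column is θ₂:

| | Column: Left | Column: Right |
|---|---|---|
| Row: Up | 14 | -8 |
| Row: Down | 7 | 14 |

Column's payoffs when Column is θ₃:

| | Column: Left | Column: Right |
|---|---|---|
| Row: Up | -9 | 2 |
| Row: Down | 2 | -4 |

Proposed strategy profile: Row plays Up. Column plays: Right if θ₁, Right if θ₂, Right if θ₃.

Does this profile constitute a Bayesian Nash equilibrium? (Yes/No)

No

Row plays Up: E[Up] = 0.5·(10) + 0.4·(10) + 0.1·(10) = 10; E[Down] = 1. Best-responding. ✓
Column (type θ₁), facing Up: Left gives -4, Right gives 11. Proposed Right is best. ✓
Column (type θ₂), facing Up: Left gives 14, Right gives -8. Proposed Right is not best — profitable deviation exists. ✗
Column (type θ₃), facing Up: Left gives -9, Right gives 2. Proposed Right is best. ✓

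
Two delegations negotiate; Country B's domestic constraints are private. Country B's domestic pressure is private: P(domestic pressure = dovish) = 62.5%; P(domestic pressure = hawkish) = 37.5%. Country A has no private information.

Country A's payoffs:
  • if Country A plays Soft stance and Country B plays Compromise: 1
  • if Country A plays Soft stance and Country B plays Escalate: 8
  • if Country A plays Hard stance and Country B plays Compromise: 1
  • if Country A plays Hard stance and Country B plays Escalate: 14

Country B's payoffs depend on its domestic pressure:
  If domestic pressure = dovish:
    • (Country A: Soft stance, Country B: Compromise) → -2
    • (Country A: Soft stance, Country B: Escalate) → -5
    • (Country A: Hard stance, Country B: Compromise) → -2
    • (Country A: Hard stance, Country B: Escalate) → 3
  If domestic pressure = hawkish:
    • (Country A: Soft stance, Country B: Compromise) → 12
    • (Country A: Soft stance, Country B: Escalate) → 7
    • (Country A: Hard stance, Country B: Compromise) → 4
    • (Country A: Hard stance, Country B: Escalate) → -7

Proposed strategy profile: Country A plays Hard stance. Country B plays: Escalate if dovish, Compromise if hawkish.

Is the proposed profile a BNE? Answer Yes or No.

Country A plays Hard stance: E[Hard stance] = 0.625·(14) + 0.375·(1) = 9.125; E[Soft stance] = 5.375. Best-responding. ✓
Country B (domestic pressure dovish), facing Hard stance: Compromise gives -2, Escalate gives 3. Proposed Escalate is best. ✓
Country B (domestic pressure hawkish), facing Hard stance: Compromise gives 4, Escalate gives -7. Proposed Compromise is best. ✓

Yes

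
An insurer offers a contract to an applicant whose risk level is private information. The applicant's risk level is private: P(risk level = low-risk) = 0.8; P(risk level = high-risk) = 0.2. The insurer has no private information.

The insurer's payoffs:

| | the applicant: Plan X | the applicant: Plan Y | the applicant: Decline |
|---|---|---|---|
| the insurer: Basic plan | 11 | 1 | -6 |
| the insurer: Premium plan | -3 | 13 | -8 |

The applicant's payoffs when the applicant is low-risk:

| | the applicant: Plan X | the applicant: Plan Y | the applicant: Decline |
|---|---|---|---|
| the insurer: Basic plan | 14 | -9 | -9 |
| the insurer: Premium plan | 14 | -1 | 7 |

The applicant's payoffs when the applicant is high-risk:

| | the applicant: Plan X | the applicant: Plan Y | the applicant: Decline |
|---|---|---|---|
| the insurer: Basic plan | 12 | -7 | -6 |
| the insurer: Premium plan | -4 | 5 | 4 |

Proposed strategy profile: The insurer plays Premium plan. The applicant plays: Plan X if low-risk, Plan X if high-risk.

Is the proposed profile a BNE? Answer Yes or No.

A profile is a BNE iff every type of every player is best-responding given beliefs about the other side.
The insurer plays Premium plan: E[Premium plan] = 0.8·(-3) + 0.2·(-3) = -3; E[Basic plan] = 11. Not best-responding. ✗
The applicant (risk level low-risk), facing Premium plan: Plan X gives 14, Plan Y gives -1, Decline gives 7. Proposed Plan X is best. ✓
The applicant (risk level high-risk), facing Premium plan: Plan X gives -4, Plan Y gives 5, Decline gives 4. Proposed Plan X is not best — profitable deviation exists. ✗

No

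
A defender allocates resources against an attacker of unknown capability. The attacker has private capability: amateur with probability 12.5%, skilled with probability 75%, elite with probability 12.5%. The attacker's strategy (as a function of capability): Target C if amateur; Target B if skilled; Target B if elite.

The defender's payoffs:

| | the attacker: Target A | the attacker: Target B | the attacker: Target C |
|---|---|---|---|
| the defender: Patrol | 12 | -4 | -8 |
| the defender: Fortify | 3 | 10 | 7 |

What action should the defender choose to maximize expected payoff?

Compute the defender's expected payoff for each action, taking the expectation over the attacker's type.
E[Patrol] = 0.125·(-8) + 0.75·(-4) + 0.125·(-4) = -4.5
E[Fortify] = 0.125·(7) + 0.75·(10) + 0.125·(10) = 9.625
Best response: Fortify (9.625 is the largest).

Fortify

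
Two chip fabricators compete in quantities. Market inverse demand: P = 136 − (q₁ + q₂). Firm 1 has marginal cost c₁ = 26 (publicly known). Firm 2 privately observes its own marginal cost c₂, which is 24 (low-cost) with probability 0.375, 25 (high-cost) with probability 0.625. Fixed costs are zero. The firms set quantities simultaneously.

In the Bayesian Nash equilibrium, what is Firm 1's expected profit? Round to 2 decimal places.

1311.04

Type-c best response for Firm 2: q₂(c) = (136 − c)/2 − q₁/2.
Firm 1 maximizes expected profit; its first-order condition is 136 − 2q₁ − E[q₂] − 26 = 0.
Substituting E[q₂] and solving: E[c₂] = 24.625, so q₁ = (136 − 2·26 + 24.625)/3 = 36.2083.
E[P] = 136 − (q₁ + E[q₂]) = 62.2083; Firm 1's expected profit = (E[P] − 26)·q₁ = (62.2083 − 26)·36.2083 = 1311.04.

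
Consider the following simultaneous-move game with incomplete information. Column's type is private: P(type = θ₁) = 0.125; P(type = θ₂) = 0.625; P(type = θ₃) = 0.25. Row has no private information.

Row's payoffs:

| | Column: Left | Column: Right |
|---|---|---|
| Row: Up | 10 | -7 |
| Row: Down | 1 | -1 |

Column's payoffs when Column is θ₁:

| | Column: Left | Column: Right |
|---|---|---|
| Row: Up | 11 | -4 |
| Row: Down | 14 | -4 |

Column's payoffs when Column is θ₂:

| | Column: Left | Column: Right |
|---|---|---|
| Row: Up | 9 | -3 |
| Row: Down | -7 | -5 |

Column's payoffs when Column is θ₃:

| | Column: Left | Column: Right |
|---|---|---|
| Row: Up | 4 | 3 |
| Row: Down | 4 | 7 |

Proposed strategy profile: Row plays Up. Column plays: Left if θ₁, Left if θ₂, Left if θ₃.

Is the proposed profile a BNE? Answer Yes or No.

Yes

A profile is a BNE iff every type of every player is best-responding given beliefs about the other side.
Row plays Up: E[Up] = 0.125·(10) + 0.625·(10) + 0.25·(10) = 10; E[Down] = 1. Best-responding. ✓
Column (type θ₁), facing Up: Left gives 11, Right gives -4. Proposed Left is best. ✓
Column (type θ₂), facing Up: Left gives 9, Right gives -3. Proposed Left is best. ✓
Column (type θ₃), facing Up: Left gives 4, Right gives 3. Proposed Left is best. ✓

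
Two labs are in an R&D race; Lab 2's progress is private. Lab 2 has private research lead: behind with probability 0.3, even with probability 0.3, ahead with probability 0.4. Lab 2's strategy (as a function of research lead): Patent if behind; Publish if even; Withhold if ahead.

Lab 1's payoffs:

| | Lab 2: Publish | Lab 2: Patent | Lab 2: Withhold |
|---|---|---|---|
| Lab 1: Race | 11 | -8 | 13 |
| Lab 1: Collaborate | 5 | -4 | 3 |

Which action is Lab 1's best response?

Compute Lab 1's expected payoff for each action, taking the expectation over Lab 2's type.
E[Race] = 0.3·(-8) + 0.3·(11) + 0.4·(13) = 6.1
E[Collaborate] = 0.3·(-4) + 0.3·(5) + 0.4·(3) = 1.5
Best response: Race (6.1 is the largest).

Race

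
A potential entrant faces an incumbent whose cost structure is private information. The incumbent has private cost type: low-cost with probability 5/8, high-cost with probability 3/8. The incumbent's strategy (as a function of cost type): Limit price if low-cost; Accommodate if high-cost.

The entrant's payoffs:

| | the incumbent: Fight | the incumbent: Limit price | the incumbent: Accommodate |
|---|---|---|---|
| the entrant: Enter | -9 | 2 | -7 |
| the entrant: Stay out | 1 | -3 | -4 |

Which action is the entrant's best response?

Enter

Compute the entrant's expected payoff for each action, taking the expectation over the incumbent's type.
E[Enter] = 5/8·(2) + 3/8·(-7) = -11/8
E[Stay out] = 5/8·(-3) + 3/8·(-4) = -27/8
Best response: Enter (-11/8 is the largest).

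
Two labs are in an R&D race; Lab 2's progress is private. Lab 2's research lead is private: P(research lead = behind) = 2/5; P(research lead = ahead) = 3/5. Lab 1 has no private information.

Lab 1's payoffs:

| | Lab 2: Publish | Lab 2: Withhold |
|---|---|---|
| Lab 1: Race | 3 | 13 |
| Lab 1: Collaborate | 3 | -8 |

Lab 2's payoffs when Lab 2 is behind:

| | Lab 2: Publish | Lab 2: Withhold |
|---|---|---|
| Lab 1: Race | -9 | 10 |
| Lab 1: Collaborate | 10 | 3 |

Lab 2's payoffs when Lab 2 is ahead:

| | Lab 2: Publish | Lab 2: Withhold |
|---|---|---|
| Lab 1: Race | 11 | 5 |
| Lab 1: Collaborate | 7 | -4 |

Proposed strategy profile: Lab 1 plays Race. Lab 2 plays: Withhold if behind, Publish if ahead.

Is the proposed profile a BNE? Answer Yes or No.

Yes

Lab 1 plays Race: E[Race] = 2/5·(13) + 3/5·(3) = 7; E[Collaborate] = -7/5. Best-responding. ✓
Lab 2 (research lead behind), facing Race: Publish gives -9, Withhold gives 10. Proposed Withhold is best. ✓
Lab 2 (research lead ahead), facing Race: Publish gives 11, Withhold gives 5. Proposed Publish is best. ✓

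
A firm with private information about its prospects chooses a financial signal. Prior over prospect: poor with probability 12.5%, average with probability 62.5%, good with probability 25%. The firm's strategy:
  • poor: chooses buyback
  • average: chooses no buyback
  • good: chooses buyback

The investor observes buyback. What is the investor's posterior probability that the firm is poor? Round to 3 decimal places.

0.333

Apply Bayes' rule using the sender's strategy as the likelihood.
P(buyback) = 0.125·1 + 0.625·0 + 0.25·1 = 0.375
P(poor | buyback) = (0.125·1) / 0.375 = 0.125 / 0.375 = 0.333333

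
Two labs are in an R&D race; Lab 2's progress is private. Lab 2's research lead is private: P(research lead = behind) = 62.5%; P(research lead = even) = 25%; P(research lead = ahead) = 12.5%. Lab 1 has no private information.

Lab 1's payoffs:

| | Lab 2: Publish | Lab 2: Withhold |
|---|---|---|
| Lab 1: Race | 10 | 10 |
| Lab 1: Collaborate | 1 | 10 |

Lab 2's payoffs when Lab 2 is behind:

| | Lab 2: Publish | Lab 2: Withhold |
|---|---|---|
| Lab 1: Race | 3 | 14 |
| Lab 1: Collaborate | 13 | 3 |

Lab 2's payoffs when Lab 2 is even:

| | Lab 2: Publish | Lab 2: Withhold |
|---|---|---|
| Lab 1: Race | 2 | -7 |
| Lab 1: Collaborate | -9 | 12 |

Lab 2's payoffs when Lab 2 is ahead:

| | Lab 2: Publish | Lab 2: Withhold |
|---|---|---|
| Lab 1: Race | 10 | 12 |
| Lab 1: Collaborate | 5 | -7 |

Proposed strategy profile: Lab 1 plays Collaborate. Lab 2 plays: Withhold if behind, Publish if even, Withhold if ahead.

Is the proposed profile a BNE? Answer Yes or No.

No

Lab 1 plays Collaborate: E[Collaborate] = 0.625·(10) + 0.25·(1) + 0.125·(10) = 7.75; E[Race] = 10. Not best-responding. ✗
Lab 2 (research lead behind), facing Collaborate: Publish gives 13, Withhold gives 3. Proposed Withhold is not best — profitable deviation exists. ✗
Lab 2 (research lead even), facing Collaborate: Publish gives -9, Withhold gives 12. Proposed Publish is not best — profitable deviation exists. ✗
Lab 2 (research lead ahead), facing Collaborate: Publish gives 5, Withhold gives -7. Proposed Withhold is not best — profitable deviation exists. ✗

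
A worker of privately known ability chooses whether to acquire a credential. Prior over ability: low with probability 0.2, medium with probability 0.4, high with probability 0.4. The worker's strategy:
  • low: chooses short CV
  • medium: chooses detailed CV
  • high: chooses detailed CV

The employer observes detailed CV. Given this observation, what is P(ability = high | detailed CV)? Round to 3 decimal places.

P(detailed CV) = 0.2·0 + 0.4·1 + 0.4·1 = 0.8
P(high | detailed CV) = (0.4·1) / 0.8 = 0.4 / 0.8 = 0.5

0.500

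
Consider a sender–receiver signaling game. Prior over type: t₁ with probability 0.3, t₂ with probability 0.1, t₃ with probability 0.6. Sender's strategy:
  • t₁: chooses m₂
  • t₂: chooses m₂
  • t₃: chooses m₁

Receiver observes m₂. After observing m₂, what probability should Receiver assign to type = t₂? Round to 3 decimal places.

P(m₂) = 0.3·1 + 0.1·1 + 0.6·0 = 0.4
P(t₂ | m₂) = (0.1·1) / 0.4 = 0.1 / 0.4 = 0.25

0.250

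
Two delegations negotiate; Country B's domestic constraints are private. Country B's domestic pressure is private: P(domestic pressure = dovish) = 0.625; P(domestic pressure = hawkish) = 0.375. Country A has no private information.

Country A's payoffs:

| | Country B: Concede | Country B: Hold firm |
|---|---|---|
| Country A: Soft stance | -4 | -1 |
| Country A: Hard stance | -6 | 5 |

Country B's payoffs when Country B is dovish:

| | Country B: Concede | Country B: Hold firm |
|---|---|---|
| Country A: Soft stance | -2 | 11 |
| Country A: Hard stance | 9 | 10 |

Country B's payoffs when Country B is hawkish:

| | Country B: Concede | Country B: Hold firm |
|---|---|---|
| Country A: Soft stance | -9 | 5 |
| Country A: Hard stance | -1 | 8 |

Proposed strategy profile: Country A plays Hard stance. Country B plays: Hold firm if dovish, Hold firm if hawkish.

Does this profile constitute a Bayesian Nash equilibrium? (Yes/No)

Yes

Country A plays Hard stance: E[Hard stance] = 0.625·(5) + 0.375·(5) = 5; E[Soft stance] = -1. Best-responding. ✓
Country B (domestic pressure dovish), facing Hard stance: Concede gives 9, Hold firm gives 10. Proposed Hold firm is best. ✓
Country B (domestic pressure hawkish), facing Hard stance: Concede gives -1, Hold firm gives 8. Proposed Hold firm is best. ✓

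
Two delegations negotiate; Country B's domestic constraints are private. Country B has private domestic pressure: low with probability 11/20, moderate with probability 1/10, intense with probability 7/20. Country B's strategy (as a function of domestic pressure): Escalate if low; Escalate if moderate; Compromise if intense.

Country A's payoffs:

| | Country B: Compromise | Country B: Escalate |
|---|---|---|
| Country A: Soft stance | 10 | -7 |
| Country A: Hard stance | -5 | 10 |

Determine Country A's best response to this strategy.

Hard stance

E[Soft stance] = 11/20·(-7) + 1/10·(-7) + 7/20·(10) = -21/20
E[Hard stance] = 11/20·(10) + 1/10·(10) + 7/20·(-5) = 19/4
Best response: Hard stance (19/4 is the largest).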